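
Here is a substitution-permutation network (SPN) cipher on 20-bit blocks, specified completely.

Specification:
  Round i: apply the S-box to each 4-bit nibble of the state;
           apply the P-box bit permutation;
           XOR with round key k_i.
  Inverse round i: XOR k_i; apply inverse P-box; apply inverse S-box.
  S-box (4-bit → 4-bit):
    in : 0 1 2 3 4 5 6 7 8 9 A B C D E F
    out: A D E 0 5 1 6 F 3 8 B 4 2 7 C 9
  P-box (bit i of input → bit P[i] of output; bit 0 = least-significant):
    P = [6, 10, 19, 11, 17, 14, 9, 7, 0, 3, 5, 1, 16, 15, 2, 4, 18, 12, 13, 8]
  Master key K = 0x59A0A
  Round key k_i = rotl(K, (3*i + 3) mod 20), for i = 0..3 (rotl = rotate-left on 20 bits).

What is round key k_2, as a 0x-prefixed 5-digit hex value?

K = 0x59A0A
k_0 = rotl(K, (3*0+3) mod 20) = rotl(K, 3) = 0xCD052
k_1 = rotl(K, (3*1+3) mod 20) = rotl(K, 6) = 0x68296
k_2 = rotl(K, (3*2+3) mod 20) = rotl(K, 9) = 0x414B3

0x414B3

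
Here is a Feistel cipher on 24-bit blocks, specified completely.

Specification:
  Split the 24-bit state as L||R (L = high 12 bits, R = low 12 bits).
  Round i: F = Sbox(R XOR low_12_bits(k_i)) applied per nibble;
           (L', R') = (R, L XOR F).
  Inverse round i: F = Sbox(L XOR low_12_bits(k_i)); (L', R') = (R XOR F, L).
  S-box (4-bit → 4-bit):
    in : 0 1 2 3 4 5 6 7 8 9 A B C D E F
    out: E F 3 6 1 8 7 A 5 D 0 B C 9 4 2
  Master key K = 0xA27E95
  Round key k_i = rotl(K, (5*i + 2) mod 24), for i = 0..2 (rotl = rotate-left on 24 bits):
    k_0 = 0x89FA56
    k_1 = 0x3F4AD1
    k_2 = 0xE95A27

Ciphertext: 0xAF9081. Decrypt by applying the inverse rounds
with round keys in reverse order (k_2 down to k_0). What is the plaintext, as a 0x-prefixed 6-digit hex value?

0x161B38

s_0 = ciphertext = 0xAF9081
s_1 = InvRound(s_0, k_2) = 0xE15AF9
s_2 = InvRound(s_1, k_1) = 0xB38E15
s_3 = InvRound(s_2, k_0) = 0x161B38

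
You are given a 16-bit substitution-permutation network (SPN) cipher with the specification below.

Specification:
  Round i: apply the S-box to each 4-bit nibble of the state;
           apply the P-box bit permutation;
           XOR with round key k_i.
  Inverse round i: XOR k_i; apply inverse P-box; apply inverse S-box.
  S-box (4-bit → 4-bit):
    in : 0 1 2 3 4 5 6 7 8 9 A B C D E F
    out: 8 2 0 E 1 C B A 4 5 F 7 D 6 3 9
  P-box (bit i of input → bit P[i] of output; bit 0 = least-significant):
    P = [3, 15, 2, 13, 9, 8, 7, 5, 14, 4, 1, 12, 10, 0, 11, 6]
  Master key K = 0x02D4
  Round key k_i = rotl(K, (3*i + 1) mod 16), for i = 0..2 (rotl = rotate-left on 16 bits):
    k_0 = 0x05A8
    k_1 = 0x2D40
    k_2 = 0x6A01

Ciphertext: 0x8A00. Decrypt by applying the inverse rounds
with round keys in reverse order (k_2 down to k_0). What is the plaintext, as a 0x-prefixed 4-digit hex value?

s_0 = ciphertext = 0x8A00
s_1 = InvRound(s_0, k_2) = 0x1427
s_2 = InvRound(s_1, k_1) = 0x3575
s_3 = InvRound(s_2, k_0) = 0x778C

0x778C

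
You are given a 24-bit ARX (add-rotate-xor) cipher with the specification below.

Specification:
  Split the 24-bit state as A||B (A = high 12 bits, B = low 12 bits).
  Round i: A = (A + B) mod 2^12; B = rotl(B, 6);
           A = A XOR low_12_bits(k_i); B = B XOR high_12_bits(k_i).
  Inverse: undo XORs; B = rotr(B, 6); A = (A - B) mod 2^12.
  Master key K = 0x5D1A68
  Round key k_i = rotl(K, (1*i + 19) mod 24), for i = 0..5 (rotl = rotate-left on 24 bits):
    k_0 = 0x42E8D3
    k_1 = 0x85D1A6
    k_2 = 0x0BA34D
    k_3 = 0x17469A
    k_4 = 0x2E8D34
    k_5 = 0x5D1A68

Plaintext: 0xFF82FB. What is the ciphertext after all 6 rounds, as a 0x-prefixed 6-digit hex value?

s_0 = plaintext = 0xFF82FB
s_1 = Round(s_0, k_0) = 0xA20AE5
s_2 = Round(s_1, k_1) = 0x4A3136
s_3 = Round(s_2, k_2) = 0x694D3E
s_4 = Round(s_3, k_3) = 0x548EC0
s_5 = Round(s_4, k_4) = 0x93C2D3
s_6 = Round(s_5, k_5) = 0x66711A

0x66711A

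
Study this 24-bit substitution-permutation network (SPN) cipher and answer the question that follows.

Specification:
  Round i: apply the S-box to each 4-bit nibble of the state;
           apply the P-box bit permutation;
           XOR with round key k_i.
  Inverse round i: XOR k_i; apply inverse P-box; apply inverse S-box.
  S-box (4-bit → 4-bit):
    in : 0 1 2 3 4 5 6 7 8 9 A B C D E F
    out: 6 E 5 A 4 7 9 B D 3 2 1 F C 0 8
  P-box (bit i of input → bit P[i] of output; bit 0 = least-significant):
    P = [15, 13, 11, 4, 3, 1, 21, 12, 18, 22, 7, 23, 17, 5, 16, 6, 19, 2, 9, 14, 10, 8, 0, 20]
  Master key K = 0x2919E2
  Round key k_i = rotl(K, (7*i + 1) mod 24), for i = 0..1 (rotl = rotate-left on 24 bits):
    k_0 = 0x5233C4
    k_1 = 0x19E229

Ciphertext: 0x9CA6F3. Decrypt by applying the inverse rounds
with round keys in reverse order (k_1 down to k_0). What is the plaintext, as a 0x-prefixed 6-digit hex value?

0x08D75C

s_0 = ciphertext = 0x9CA6F3
s_1 = InvRound(s_0, k_1) = 0xBFD89F
s_2 = InvRound(s_1, k_0) = 0x08D75C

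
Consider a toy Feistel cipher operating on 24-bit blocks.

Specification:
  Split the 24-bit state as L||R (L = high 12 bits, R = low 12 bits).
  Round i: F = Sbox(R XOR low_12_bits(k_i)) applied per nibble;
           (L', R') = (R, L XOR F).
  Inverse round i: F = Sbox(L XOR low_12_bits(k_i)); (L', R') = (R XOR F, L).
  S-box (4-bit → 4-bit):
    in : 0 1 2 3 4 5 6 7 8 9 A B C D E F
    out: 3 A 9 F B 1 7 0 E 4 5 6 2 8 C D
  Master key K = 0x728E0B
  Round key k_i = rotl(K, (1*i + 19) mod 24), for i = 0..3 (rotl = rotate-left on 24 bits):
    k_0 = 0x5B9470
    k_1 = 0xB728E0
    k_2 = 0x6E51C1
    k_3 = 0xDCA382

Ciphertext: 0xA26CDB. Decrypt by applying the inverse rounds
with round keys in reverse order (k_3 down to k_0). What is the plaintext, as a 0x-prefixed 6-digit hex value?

0x845F82

s_0 = ciphertext = 0xA26CDB
s_1 = InvRound(s_0, k_3) = 0x880A26
s_2 = InvRound(s_1, k_2) = 0xE9C880
s_3 = InvRound(s_2, k_1) = 0xF82E9C
s_4 = InvRound(s_3, k_0) = 0x845F82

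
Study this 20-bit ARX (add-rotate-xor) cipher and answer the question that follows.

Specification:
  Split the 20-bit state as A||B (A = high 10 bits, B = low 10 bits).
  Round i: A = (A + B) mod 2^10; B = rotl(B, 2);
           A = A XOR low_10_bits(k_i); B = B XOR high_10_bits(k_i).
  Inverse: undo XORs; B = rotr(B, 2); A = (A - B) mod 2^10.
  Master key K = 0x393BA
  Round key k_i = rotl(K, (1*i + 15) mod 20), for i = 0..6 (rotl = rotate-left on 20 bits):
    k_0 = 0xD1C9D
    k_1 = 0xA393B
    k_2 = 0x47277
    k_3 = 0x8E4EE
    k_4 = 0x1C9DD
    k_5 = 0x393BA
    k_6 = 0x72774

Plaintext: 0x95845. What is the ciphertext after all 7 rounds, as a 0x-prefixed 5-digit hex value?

0x84C9C

s_0 = plaintext = 0x95845
s_1 = Round(s_0, k_0) = 0x81A53
s_2 = Round(s_1, k_1) = 0x58BC0
s_3 = Round(s_2, k_2) = 0xD561F
s_4 = Round(s_3, k_3) = 0x66A47
s_5 = Round(s_4, k_4) = 0x8F16C
s_6 = Round(s_5, k_5) = 0x04955
s_7 = Round(s_6, k_6) = 0x84C9C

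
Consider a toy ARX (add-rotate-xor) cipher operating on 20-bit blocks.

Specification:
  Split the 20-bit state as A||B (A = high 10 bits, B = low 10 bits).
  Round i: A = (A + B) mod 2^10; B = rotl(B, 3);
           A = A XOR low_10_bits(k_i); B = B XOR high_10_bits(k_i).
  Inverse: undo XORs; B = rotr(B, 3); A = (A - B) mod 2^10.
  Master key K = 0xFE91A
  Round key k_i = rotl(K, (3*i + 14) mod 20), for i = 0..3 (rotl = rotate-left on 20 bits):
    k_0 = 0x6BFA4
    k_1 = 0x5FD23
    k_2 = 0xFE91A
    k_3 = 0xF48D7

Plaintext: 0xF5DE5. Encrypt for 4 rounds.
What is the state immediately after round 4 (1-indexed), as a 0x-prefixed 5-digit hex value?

s_0 = plaintext = 0xF5DE5
s_1 = Round(s_0, k_0) = 0x86284
s_2 = Round(s_1, k_1) = 0x6FD5A
s_3 = Round(s_2, k_2) = 0x80D28
s_4 = Round(s_3, k_3) = 0xFF290

0xFF290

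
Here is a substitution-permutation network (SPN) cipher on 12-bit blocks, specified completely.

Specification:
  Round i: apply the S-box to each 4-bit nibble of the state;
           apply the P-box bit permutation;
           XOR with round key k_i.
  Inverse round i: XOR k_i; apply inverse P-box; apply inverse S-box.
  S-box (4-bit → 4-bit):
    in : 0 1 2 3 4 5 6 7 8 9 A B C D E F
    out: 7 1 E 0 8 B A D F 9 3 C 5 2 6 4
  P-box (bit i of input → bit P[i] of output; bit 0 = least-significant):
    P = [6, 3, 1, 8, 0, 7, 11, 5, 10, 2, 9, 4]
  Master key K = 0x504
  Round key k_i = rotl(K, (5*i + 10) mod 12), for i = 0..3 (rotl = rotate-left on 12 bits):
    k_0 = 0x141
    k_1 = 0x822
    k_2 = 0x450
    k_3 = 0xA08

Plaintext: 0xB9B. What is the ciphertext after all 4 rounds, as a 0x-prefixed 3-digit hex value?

0xBF9

s_0 = plaintext = 0xB9B
s_1 = Round(s_0, k_0) = 0x272
s_2 = Round(s_1, k_1) = 0x31D
s_3 = Round(s_2, k_2) = 0x459
s_4 = Round(s_3, k_3) = 0xBF9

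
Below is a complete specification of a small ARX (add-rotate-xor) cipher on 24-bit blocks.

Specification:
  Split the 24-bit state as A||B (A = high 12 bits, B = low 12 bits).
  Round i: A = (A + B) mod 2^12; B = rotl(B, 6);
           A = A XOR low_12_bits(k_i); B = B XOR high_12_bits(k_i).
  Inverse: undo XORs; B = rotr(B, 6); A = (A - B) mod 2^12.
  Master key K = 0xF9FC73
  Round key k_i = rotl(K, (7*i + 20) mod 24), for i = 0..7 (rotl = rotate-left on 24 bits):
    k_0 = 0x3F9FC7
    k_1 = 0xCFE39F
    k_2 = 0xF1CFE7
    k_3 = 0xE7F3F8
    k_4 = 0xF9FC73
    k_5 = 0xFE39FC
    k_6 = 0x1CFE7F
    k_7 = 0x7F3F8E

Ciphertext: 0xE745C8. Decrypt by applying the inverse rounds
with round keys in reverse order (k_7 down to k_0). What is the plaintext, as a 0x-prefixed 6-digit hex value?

s_0 = ciphertext = 0xE745C8
s_1 = InvRound(s_0, k_7) = 0x332EC8
s_2 = InvRound(s_1, k_6) = 0xB511FC
s_3 = InvRound(s_2, k_5) = 0xAB57F8
s_4 = InvRound(s_3, k_4) = 0xCE59E1
s_5 = InvRound(s_4, k_3) = 0x77F79E
s_6 = InvRound(s_5, k_2) = 0x7F60A2
s_7 = InvRound(s_6, k_1) = 0xD38731
s_8 = InvRound(s_7, k_0) = 0x0EC213

0x0EC213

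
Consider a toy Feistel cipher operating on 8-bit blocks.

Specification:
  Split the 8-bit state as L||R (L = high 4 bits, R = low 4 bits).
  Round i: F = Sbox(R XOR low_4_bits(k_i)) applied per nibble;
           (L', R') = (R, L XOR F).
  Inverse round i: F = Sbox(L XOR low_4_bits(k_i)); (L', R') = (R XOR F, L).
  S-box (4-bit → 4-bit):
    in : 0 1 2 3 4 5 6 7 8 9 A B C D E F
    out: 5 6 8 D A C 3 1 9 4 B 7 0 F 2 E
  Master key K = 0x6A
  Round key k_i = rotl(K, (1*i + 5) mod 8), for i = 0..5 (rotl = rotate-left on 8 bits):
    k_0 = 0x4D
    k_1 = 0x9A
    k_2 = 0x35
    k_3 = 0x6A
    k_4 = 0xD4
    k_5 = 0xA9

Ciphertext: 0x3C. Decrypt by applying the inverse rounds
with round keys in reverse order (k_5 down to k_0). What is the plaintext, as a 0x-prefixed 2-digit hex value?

0x92

s_0 = ciphertext = 0x3C
s_1 = InvRound(s_0, k_5) = 0x73
s_2 = InvRound(s_1, k_4) = 0xE7
s_3 = InvRound(s_2, k_3) = 0xDE
s_4 = InvRound(s_3, k_2) = 0x7D
s_5 = InvRound(s_4, k_1) = 0x27
s_6 = InvRound(s_5, k_0) = 0x92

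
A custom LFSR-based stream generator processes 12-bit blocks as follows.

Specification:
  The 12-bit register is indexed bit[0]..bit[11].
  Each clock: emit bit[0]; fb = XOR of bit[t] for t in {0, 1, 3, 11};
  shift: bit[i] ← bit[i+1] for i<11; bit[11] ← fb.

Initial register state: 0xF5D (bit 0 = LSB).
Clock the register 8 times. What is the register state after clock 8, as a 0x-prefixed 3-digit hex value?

0xF7F

reg_0 = 0xF5D
clock 1: out=1, reg = 0xFAE
clock 2: out=0, reg = 0xFD7
clock 3: out=1, reg = 0xFEB
clock 4: out=1, reg = 0x7F5
clock 5: out=1, reg = 0xBFA
clock 6: out=0, reg = 0xDFD
clock 7: out=1, reg = 0xEFE
clock 8: out=0, reg = 0xF7F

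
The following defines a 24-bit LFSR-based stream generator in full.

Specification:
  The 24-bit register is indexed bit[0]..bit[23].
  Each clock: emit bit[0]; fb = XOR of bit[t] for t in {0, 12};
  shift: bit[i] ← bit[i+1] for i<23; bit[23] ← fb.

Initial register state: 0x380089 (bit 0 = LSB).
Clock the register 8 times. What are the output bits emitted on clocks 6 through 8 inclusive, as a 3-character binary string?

reg_0 = 0x380089
clock 1: out=1, reg = 0x9C0044
clock 2: out=0, reg = 0x4E0022
clock 3: out=0, reg = 0x270011
clock 4: out=1, reg = 0x938008
clock 5: out=0, reg = 0x49C004
clock 6: out=0, reg = 0x24E002
clock 7: out=0, reg = 0x127001
clock 8: out=1, reg = 0x093800

001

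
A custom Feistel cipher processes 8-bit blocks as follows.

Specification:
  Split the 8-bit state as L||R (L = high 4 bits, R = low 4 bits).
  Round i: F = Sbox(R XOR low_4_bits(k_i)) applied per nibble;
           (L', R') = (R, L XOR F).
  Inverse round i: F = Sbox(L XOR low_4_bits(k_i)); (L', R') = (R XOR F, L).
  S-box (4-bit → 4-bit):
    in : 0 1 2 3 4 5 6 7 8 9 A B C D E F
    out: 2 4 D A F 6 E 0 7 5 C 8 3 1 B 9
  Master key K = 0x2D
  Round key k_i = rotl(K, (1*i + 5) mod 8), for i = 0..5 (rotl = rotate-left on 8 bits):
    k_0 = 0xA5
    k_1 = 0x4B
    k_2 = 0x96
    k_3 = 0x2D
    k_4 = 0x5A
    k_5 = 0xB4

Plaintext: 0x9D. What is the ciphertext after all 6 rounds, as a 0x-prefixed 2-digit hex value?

0xC1

s_0 = plaintext = 0x9D
s_1 = Round(s_0, k_0) = 0xDE
s_2 = Round(s_1, k_1) = 0xEB
s_3 = Round(s_2, k_2) = 0xBF
s_4 = Round(s_3, k_3) = 0xF6
s_5 = Round(s_4, k_4) = 0x6C
s_6 = Round(s_5, k_5) = 0xC1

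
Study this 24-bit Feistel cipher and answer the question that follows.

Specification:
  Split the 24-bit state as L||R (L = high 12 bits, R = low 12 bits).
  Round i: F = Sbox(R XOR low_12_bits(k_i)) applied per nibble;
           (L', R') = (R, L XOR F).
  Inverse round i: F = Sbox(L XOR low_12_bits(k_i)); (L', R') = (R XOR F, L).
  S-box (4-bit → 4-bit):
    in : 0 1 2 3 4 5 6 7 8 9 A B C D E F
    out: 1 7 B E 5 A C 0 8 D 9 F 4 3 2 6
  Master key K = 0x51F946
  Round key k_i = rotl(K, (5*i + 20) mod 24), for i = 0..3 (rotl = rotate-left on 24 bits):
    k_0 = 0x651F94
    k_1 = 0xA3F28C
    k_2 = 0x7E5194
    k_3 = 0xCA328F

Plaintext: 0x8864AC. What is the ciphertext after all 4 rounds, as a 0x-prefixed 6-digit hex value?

0x110051

s_0 = plaintext = 0x8864AC
s_1 = Round(s_0, k_0) = 0x4AC76E
s_2 = Round(s_1, k_1) = 0x76EE87
s_3 = Round(s_2, k_2) = 0xE87110
s_4 = Round(s_3, k_3) = 0x110051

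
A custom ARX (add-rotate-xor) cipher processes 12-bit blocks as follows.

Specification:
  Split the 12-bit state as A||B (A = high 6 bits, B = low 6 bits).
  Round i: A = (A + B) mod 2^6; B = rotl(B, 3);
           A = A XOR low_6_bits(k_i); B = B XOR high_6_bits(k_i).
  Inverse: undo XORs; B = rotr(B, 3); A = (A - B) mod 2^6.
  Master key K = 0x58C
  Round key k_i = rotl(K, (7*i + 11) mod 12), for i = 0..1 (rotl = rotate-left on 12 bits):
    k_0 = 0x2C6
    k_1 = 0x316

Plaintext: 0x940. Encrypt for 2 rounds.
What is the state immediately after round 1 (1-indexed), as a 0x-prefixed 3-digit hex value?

s_0 = plaintext = 0x940
s_1 = Round(s_0, k_0) = 0x8CB
s_2 = Round(s_1, k_1) = 0xE15

0x8CB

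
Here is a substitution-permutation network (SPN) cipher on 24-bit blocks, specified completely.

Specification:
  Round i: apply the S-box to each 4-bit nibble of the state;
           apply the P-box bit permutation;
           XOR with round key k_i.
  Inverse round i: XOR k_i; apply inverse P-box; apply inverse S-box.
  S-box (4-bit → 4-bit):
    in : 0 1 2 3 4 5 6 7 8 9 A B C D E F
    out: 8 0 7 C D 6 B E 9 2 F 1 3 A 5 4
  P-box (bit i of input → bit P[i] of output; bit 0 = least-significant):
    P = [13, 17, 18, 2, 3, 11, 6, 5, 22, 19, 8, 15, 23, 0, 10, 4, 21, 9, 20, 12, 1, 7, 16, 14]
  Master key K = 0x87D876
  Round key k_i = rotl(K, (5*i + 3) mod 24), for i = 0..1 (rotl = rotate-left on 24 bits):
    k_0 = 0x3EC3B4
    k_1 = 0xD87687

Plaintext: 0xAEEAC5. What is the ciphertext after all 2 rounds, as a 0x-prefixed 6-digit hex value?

s_0 = plaintext = 0xAEEAC5
s_1 = Round(s_0, k_0) = 0xC10E3E
s_2 = Round(s_1, k_1) = 0x9C5775

0x9C5775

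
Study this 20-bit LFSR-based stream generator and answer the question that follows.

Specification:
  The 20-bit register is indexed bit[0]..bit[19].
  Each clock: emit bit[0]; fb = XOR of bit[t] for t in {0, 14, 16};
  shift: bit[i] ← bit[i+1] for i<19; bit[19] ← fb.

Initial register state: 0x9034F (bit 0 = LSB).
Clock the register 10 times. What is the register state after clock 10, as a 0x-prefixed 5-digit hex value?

0xF0A40

reg_0 = 0x9034F
clock 1: out=1, reg = 0x481A7
clock 2: out=1, reg = 0xA40D3
clock 3: out=1, reg = 0x52069
clock 4: out=1, reg = 0x29034
clock 5: out=0, reg = 0x1481A
clock 6: out=0, reg = 0x0A40D
clock 7: out=1, reg = 0x85206
clock 8: out=0, reg = 0xC2903
clock 9: out=1, reg = 0xE1481
clock 10: out=1, reg = 0xF0A40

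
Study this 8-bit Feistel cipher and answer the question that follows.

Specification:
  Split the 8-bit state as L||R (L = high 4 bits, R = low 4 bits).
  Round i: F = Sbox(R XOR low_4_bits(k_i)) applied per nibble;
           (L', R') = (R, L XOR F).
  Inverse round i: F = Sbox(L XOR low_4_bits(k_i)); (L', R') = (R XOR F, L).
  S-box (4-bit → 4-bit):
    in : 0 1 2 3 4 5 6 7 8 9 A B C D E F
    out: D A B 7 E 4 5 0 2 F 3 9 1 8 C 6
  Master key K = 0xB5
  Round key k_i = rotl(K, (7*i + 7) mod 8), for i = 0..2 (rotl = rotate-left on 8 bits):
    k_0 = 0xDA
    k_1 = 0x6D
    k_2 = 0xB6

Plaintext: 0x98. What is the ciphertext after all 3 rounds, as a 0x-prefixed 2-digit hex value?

0xE0

s_0 = plaintext = 0x98
s_1 = Round(s_0, k_0) = 0x82
s_2 = Round(s_1, k_1) = 0x2E
s_3 = Round(s_2, k_2) = 0xE0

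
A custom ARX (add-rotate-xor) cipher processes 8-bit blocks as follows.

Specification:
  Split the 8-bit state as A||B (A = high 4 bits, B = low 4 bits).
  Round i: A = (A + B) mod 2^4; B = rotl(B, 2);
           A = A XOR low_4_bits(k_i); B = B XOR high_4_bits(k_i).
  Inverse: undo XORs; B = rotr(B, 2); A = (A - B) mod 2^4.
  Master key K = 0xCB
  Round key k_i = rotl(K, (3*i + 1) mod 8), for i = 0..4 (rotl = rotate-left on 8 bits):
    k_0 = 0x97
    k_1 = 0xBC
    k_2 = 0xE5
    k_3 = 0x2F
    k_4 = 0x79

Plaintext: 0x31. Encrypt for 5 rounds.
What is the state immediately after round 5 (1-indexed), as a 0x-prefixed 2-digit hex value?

s_0 = plaintext = 0x31
s_1 = Round(s_0, k_0) = 0x3D
s_2 = Round(s_1, k_1) = 0xCC
s_3 = Round(s_2, k_2) = 0xDD
s_4 = Round(s_3, k_3) = 0x55
s_5 = Round(s_4, k_4) = 0x32

0x32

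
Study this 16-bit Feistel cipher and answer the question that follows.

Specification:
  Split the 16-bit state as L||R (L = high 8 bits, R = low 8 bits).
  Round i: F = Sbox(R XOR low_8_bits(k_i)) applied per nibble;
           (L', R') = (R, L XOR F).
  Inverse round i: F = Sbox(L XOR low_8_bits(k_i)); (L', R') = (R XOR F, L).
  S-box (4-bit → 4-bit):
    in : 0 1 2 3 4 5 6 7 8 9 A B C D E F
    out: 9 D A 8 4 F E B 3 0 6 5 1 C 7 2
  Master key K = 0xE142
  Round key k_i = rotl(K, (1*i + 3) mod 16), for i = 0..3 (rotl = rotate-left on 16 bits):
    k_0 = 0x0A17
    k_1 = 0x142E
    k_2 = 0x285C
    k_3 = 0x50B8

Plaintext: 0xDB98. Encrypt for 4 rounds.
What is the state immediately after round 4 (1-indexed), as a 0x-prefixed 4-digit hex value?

s_0 = plaintext = 0xDB98
s_1 = Round(s_0, k_0) = 0x98E9
s_2 = Round(s_1, k_1) = 0xE983
s_3 = Round(s_2, k_2) = 0x832B
s_4 = Round(s_3, k_3) = 0x2B8B

0x2B8B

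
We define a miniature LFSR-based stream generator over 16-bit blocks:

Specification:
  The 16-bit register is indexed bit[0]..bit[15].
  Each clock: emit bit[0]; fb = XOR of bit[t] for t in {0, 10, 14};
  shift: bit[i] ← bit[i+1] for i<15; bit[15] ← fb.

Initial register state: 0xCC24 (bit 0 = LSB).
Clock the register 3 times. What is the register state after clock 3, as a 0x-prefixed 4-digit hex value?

0x9984

reg_0 = 0xCC24
clock 1: out=0, reg = 0x6612
clock 2: out=0, reg = 0x3309
clock 3: out=1, reg = 0x9984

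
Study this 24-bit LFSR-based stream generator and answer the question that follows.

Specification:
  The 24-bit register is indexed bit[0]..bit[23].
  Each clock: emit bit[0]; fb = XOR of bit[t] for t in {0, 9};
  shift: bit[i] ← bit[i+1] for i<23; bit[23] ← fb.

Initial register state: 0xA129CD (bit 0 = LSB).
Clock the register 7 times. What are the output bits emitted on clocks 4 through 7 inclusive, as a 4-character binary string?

1001

reg_0 = 0xA129CD
clock 1: out=1, reg = 0xD094E6
clock 2: out=0, reg = 0x684A73
clock 3: out=1, reg = 0x342539
clock 4: out=1, reg = 0x9A129C
clock 5: out=0, reg = 0xCD094E
clock 6: out=0, reg = 0x6684A7
clock 7: out=1, reg = 0xB34253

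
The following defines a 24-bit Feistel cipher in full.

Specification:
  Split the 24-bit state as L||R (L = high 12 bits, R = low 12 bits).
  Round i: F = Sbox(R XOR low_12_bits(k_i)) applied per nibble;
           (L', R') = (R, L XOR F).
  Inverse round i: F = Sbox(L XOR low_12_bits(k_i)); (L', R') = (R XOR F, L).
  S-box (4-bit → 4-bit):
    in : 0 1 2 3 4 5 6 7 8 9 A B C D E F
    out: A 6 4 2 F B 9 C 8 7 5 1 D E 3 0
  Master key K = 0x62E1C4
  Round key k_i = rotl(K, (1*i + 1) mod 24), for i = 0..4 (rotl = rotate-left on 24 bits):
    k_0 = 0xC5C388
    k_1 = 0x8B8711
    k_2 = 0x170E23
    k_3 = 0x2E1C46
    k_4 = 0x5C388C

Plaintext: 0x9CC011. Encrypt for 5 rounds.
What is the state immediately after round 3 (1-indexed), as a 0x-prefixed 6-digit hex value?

s_0 = plaintext = 0x9CC011
s_1 = Round(s_0, k_0) = 0x011BBB
s_2 = Round(s_1, k_1) = 0xBBBD44
s_3 = Round(s_2, k_2) = 0xD44927
s_4 = Round(s_3, k_3) = 0x9276D2
s_5 = Round(s_4, k_4) = 0x6D2A94

0xD44927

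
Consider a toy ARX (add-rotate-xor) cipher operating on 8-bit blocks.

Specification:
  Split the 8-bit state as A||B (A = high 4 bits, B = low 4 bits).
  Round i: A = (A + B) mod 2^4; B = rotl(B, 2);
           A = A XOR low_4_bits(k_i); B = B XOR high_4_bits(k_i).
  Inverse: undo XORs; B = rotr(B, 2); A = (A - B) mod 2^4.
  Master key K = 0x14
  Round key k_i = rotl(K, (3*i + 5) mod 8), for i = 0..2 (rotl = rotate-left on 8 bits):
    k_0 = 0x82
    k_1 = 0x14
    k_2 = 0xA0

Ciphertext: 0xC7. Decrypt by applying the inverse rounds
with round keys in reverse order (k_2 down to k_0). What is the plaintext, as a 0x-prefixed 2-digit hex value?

0x64

s_0 = ciphertext = 0xC7
s_1 = InvRound(s_0, k_2) = 0x57
s_2 = InvRound(s_1, k_1) = 0x89
s_3 = InvRound(s_2, k_0) = 0x64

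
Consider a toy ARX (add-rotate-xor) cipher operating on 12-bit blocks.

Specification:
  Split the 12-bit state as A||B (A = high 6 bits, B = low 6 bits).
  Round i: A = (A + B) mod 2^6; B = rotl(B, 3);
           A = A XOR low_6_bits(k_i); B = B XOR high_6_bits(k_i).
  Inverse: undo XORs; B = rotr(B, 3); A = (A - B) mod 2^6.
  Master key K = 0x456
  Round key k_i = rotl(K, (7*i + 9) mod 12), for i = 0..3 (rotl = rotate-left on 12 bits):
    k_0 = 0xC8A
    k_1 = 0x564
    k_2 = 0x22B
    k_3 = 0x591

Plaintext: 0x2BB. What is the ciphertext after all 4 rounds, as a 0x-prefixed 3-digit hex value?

s_0 = plaintext = 0x2BB
s_1 = Round(s_0, k_0) = 0x3ED
s_2 = Round(s_1, k_1) = 0x638
s_3 = Round(s_2, k_2) = 0xECF
s_4 = Round(s_3, k_3) = 0x6EF

0x6EF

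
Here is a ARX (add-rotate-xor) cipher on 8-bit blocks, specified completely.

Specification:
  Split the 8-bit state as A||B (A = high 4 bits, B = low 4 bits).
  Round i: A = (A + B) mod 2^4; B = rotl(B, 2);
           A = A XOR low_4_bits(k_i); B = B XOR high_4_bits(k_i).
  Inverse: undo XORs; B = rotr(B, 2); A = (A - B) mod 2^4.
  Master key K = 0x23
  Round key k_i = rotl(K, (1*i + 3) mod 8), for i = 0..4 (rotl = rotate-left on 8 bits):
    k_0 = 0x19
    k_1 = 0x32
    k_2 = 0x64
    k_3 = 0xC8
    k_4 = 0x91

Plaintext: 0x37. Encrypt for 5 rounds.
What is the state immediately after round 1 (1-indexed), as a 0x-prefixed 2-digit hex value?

0x3C

s_0 = plaintext = 0x37
s_1 = Round(s_0, k_0) = 0x3C
s_2 = Round(s_1, k_1) = 0xD0
s_3 = Round(s_2, k_2) = 0x96
s_4 = Round(s_3, k_3) = 0x75
s_5 = Round(s_4, k_4) = 0xDC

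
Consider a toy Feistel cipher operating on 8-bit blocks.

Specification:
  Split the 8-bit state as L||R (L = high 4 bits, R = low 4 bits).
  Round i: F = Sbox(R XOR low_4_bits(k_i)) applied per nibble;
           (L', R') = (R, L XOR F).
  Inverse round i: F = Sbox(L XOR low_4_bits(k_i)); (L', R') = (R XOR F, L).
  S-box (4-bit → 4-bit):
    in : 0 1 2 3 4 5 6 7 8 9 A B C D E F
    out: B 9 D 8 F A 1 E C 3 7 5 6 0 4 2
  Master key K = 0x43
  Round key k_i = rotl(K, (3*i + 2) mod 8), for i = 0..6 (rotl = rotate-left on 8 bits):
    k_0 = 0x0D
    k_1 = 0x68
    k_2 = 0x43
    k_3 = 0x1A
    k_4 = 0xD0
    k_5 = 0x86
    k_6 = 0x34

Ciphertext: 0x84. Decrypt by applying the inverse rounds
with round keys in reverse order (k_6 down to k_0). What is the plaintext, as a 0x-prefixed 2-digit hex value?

0x42

s_0 = ciphertext = 0x84
s_1 = InvRound(s_0, k_6) = 0x28
s_2 = InvRound(s_1, k_5) = 0x72
s_3 = InvRound(s_2, k_4) = 0xC7
s_4 = InvRound(s_3, k_3) = 0x6C
s_5 = InvRound(s_4, k_2) = 0x66
s_6 = InvRound(s_5, k_1) = 0x26
s_7 = InvRound(s_6, k_0) = 0x42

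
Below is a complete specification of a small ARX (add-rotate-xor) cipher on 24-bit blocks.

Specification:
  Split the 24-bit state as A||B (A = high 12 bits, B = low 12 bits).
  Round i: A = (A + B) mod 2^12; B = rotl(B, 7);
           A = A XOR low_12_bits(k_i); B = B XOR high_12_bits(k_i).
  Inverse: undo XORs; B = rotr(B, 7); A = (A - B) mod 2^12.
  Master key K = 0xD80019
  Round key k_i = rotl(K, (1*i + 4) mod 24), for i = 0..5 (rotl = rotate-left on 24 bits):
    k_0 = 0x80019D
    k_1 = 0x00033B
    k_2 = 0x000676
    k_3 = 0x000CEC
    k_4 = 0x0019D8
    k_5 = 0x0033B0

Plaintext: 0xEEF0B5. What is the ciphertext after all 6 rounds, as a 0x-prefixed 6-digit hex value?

s_0 = plaintext = 0xEEF0B5
s_1 = Round(s_0, k_0) = 0xE39285
s_2 = Round(s_1, k_1) = 0x385294
s_3 = Round(s_2, k_2) = 0x06FA14
s_4 = Round(s_3, k_3) = 0x66FA50
s_5 = Round(s_4, k_4) = 0x967853
s_6 = Round(s_5, k_5) = 0x20A9C1

0x20A9C1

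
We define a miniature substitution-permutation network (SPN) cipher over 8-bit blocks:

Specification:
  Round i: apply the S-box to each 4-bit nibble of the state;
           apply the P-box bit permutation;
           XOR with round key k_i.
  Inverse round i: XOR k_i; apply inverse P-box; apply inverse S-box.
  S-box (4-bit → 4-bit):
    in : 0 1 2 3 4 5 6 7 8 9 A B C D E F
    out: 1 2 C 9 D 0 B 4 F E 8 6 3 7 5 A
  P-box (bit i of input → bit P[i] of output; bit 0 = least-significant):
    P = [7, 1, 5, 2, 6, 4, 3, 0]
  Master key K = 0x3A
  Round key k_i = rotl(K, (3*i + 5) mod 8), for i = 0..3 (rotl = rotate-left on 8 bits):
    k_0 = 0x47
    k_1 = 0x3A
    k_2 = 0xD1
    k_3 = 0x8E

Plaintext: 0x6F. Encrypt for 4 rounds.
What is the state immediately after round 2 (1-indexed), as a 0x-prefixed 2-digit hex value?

s_0 = plaintext = 0x6F
s_1 = Round(s_0, k_0) = 0x10
s_2 = Round(s_1, k_1) = 0xAA
s_3 = Round(s_2, k_2) = 0xD4
s_4 = Round(s_3, k_3) = 0x72

0xAA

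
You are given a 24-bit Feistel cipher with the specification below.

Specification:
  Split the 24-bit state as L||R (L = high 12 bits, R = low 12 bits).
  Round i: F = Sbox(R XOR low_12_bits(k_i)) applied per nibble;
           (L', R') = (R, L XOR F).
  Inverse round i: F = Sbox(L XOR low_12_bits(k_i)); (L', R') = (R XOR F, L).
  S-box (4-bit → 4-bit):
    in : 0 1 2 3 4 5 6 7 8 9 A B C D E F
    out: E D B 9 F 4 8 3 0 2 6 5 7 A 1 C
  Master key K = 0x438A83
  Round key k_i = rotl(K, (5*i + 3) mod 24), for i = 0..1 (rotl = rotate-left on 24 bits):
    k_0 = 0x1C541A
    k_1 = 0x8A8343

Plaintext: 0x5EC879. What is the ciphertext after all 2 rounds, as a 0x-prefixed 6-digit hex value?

s_0 = plaintext = 0x5EC879
s_1 = Round(s_0, k_0) = 0x879265
s_2 = Round(s_1, k_1) = 0x2655C1

0x2655C1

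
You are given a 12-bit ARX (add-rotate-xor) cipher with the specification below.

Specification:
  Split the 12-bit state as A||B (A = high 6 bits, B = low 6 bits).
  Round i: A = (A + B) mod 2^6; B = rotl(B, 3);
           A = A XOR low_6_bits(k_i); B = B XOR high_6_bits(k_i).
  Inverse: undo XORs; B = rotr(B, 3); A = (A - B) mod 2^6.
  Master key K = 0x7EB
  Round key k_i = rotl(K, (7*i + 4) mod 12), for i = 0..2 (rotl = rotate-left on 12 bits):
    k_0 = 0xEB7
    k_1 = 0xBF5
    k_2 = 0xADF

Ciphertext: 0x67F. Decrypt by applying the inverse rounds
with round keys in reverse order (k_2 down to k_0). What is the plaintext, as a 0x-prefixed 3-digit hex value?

s_0 = ciphertext = 0x67F
s_1 = InvRound(s_0, k_2) = 0x922
s_2 = InvRound(s_1, k_1) = 0xA29
s_3 = InvRound(s_2, k_0) = 0x15A

0x15A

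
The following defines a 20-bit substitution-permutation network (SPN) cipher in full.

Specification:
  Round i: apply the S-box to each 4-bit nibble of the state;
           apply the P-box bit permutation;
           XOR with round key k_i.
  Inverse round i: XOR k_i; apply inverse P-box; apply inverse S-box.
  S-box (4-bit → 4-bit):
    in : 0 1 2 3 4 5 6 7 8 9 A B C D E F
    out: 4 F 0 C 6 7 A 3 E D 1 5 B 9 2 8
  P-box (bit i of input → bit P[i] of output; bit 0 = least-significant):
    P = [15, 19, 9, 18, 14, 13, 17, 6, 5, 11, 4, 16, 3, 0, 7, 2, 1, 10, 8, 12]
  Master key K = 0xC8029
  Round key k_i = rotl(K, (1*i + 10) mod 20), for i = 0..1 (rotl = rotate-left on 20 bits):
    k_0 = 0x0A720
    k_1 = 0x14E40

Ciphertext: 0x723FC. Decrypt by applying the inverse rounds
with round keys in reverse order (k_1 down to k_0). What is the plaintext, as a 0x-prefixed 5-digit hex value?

s_0 = ciphertext = 0x723FC
s_1 = InvRound(s_0, k_1) = 0x4955F
s_2 = InvRound(s_1, k_0) = 0xDCB63

0xDCB63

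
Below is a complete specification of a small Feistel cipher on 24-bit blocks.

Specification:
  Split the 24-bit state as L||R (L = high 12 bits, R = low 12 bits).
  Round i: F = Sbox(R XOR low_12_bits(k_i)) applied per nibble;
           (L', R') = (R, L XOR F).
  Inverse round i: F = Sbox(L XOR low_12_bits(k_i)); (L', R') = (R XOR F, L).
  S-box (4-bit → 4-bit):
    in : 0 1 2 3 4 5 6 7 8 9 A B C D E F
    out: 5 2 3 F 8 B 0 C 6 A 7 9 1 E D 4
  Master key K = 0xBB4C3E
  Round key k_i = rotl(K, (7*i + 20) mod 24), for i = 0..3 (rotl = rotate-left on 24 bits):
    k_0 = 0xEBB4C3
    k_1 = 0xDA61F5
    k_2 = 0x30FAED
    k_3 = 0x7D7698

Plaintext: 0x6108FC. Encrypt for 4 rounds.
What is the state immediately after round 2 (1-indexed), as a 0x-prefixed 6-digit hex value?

0x7E48DE

s_0 = plaintext = 0x6108FC
s_1 = Round(s_0, k_0) = 0x8FC7E4
s_2 = Round(s_1, k_1) = 0x7E48DE
s_3 = Round(s_2, k_2) = 0x8DE41B
s_4 = Round(s_3, k_3) = 0x41BBB1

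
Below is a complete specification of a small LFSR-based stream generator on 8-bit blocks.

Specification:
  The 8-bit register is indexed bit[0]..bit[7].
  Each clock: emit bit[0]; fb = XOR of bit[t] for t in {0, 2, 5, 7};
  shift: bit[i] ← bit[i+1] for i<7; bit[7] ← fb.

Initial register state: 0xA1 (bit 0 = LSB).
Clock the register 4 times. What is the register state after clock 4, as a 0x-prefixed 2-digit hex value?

reg_0 = 0xA1
clock 1: out=1, reg = 0xD0
clock 2: out=0, reg = 0xE8
clock 3: out=0, reg = 0x74
clock 4: out=0, reg = 0x3A

0x3A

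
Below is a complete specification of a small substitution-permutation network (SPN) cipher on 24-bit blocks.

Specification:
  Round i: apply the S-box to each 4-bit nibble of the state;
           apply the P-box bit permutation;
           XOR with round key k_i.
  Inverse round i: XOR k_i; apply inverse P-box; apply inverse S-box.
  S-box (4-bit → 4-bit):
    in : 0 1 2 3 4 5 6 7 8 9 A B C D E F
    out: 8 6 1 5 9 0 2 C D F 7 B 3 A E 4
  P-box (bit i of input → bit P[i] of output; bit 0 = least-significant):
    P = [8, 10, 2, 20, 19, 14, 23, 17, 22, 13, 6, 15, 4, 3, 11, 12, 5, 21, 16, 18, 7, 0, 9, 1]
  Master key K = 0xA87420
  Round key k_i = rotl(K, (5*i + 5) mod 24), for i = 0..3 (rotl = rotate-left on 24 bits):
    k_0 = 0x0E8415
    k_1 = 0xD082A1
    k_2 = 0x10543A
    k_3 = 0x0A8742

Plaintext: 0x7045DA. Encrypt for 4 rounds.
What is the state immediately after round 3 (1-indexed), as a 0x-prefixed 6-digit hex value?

0x5D0EE5

s_0 = plaintext = 0x7045DA
s_1 = Round(s_0, k_0) = 0x08D303
s_2 = Round(s_1, k_1) = 0x9793CF
s_3 = Round(s_2, k_2) = 0x5D0EE5
s_4 = Round(s_3, k_3) = 0xAC7702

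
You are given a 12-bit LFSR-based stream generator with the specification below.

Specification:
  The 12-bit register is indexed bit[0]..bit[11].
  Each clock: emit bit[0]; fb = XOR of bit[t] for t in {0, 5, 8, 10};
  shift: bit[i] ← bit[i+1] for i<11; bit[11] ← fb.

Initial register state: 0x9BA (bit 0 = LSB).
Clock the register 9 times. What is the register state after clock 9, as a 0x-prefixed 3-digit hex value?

0x864

reg_0 = 0x9BA
clock 1: out=0, reg = 0x4DD
clock 2: out=1, reg = 0x26E
clock 3: out=0, reg = 0x937
clock 4: out=1, reg = 0xC9B
clock 5: out=1, reg = 0x64D
clock 6: out=1, reg = 0x326
clock 7: out=0, reg = 0x193
clock 8: out=1, reg = 0x0C9
clock 9: out=1, reg = 0x864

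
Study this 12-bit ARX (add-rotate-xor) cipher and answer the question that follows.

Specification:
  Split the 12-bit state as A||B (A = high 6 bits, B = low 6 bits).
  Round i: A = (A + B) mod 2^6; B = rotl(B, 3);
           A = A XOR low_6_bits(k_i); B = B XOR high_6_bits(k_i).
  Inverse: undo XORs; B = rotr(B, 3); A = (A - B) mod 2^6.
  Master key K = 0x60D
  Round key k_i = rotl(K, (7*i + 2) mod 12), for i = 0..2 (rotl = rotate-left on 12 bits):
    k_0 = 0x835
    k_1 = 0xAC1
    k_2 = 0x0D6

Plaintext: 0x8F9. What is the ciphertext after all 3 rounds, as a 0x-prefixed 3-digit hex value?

0xE71

s_0 = plaintext = 0x8F9
s_1 = Round(s_0, k_0) = 0xA6F
s_2 = Round(s_1, k_1) = 0x656
s_3 = Round(s_2, k_2) = 0xE71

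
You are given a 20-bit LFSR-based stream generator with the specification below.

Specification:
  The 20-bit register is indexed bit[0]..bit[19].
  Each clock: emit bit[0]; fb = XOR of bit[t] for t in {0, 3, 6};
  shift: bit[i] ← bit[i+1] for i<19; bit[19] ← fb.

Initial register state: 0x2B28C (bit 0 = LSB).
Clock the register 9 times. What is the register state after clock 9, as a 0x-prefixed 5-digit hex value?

0x0B959

reg_0 = 0x2B28C
clock 1: out=0, reg = 0x95946
clock 2: out=0, reg = 0xCACA3
clock 3: out=1, reg = 0xE5651
clock 4: out=1, reg = 0x72B28
clock 5: out=0, reg = 0xB9594
clock 6: out=0, reg = 0x5CACA
clock 7: out=0, reg = 0x2E565
clock 8: out=1, reg = 0x172B2
clock 9: out=0, reg = 0x0B959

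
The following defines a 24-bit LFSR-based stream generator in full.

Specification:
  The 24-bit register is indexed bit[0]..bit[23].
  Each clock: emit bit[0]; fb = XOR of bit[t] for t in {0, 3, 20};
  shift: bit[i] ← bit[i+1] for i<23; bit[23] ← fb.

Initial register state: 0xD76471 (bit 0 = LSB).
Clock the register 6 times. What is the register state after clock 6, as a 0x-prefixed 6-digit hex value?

0x4B5D91

reg_0 = 0xD76471
clock 1: out=1, reg = 0x6BB238
clock 2: out=0, reg = 0xB5D91C
clock 3: out=0, reg = 0x5AEC8E
clock 4: out=0, reg = 0x2D7647
clock 5: out=1, reg = 0x96BB23
clock 6: out=1, reg = 0x4B5D91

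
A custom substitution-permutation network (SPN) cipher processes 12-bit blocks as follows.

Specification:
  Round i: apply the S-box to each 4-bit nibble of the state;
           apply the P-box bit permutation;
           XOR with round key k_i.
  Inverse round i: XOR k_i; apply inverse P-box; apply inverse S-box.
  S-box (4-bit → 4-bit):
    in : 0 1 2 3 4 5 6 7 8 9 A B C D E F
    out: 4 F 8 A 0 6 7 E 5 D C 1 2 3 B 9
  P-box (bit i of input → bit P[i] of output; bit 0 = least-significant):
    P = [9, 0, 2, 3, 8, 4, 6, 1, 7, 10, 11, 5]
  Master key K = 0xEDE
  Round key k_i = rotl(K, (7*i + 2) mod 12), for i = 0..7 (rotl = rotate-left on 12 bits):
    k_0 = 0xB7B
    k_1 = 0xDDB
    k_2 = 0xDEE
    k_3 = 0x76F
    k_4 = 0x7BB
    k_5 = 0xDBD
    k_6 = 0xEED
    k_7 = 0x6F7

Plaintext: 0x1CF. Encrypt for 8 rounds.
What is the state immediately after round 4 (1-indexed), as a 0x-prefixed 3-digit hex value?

0x99A

s_0 = plaintext = 0x1CF
s_1 = Round(s_0, k_0) = 0x5C3
s_2 = Round(s_1, k_1) = 0x1C2
s_3 = Round(s_2, k_2) = 0x156
s_4 = Round(s_3, k_3) = 0x99A
s_5 = Round(s_4, k_4) = 0xE55
s_6 = Round(s_5, k_5) = 0x948
s_7 = Round(s_6, k_6) = 0x449
s_8 = Round(s_7, k_7) = 0x4FB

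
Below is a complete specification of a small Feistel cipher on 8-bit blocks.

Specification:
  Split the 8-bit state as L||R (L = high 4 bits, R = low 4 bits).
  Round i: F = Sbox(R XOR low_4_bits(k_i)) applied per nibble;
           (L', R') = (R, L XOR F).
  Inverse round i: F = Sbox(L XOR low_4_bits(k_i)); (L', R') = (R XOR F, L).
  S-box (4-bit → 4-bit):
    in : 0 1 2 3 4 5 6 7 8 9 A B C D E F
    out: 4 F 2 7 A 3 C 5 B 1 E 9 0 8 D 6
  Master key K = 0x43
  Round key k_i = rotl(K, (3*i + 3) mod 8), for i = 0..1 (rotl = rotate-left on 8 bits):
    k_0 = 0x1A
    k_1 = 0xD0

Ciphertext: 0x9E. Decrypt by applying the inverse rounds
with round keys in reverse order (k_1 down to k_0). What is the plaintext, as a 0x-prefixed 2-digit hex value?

0xAF

s_0 = ciphertext = 0x9E
s_1 = InvRound(s_0, k_1) = 0xF9
s_2 = InvRound(s_1, k_0) = 0xAF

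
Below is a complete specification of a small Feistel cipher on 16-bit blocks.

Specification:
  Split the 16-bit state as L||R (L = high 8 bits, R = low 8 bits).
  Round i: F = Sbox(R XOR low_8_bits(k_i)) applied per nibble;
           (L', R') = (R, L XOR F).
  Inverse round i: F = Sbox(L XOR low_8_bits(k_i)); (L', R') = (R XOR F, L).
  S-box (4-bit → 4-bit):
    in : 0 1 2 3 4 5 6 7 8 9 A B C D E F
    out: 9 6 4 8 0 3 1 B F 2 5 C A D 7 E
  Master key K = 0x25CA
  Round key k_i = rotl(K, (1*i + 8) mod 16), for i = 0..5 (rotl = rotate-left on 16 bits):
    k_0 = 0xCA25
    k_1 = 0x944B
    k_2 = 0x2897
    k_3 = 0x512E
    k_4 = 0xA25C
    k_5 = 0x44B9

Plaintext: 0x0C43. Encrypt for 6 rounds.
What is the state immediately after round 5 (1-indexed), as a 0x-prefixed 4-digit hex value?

s_0 = plaintext = 0x0C43
s_1 = Round(s_0, k_0) = 0x431D
s_2 = Round(s_1, k_1) = 0x1D72
s_3 = Round(s_2, k_2) = 0x726E
s_4 = Round(s_3, k_3) = 0x6E7B
s_5 = Round(s_4, k_4) = 0x7B25
s_6 = Round(s_5, k_5) = 0x2551

0x7B25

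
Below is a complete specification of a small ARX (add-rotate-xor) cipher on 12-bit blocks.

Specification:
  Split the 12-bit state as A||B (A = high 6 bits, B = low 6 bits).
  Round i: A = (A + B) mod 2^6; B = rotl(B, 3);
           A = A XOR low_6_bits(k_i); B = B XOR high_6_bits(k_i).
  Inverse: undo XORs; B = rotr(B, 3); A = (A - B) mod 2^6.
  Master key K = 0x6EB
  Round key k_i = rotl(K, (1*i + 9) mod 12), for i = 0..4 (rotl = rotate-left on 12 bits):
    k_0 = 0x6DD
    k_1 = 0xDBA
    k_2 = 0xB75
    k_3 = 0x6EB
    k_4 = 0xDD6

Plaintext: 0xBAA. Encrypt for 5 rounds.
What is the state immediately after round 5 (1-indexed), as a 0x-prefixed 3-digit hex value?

s_0 = plaintext = 0xBAA
s_1 = Round(s_0, k_0) = 0x14E
s_2 = Round(s_1, k_1) = 0xA47
s_3 = Round(s_2, k_2) = 0x155
s_4 = Round(s_3, k_3) = 0xC71
s_5 = Round(s_4, k_4) = 0xD39

0xD39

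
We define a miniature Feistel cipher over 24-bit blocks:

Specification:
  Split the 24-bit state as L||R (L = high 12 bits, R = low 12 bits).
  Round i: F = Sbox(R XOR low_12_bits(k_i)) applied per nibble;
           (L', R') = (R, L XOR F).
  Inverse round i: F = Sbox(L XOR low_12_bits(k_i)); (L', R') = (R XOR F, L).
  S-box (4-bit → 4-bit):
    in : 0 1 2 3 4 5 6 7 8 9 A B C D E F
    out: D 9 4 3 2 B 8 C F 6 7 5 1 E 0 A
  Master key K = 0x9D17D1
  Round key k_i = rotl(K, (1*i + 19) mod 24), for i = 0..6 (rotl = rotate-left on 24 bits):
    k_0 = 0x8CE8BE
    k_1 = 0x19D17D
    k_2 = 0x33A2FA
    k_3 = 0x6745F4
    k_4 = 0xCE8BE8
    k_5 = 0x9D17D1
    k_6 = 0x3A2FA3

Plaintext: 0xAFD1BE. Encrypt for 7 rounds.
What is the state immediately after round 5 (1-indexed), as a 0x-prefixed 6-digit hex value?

0x3C3DC2

s_0 = plaintext = 0xAFD1BE
s_1 = Round(s_0, k_0) = 0x1BEC20
s_2 = Round(s_1, k_1) = 0xC20F00
s_3 = Round(s_2, k_2) = 0xF00287
s_4 = Round(s_3, k_3) = 0x2873C3
s_5 = Round(s_4, k_4) = 0x3C3DC2
s_6 = Round(s_5, k_5) = 0xDC2450
s_7 = Round(s_6, k_6) = 0x450861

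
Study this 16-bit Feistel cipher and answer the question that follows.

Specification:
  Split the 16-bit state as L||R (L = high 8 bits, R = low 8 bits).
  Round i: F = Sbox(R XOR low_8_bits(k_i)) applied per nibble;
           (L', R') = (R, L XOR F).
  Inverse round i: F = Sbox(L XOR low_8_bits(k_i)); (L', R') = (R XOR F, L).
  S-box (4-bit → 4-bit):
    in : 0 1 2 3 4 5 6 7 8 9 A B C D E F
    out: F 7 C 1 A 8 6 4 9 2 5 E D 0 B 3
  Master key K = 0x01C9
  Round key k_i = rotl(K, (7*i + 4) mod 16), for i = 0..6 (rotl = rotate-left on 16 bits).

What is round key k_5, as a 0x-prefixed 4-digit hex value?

K = 0x01C9
k_0 = rotl(K, (7*0+4) mod 16) = rotl(K, 4) = 0x1C90
k_1 = rotl(K, (7*1+4) mod 16) = rotl(K, 11) = 0x480E
k_2 = rotl(K, (7*2+4) mod 16) = rotl(K, 2) = 0x0724
k_3 = rotl(K, (7*3+4) mod 16) = rotl(K, 9) = 0x9203
k_4 = rotl(K, (7*4+4) mod 16) = rotl(K, 0) = 0x01C9
k_5 = rotl(K, (7*5+4) mod 16) = rotl(K, 7) = 0xE480

0xE480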